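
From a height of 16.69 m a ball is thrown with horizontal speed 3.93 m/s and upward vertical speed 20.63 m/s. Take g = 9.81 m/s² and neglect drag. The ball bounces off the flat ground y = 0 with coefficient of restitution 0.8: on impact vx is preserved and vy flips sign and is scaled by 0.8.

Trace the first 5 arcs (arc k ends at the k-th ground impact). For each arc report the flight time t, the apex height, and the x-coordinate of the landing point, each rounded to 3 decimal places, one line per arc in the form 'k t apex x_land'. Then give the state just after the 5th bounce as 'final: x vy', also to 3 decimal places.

1 4.900 38.382 19.258
2 4.476 24.564 36.848
3 3.581 15.721 50.919
4 2.864 10.062 62.177
5 2.292 6.439 71.183
final: 71.183 8.992

Arc 1: start y=16.690, vy=20.630 → t=4.900, apex=38.382, x_land=19.258, impact vy=-27.442
  bounce: vy ← 0.8·27.442 = 21.953
Arc 2: start y=0.000, vy=21.953 → t=4.476, apex=24.564, x_land=36.848, impact vy=-21.953
  bounce: vy ← 0.8·21.953 = 17.563
Arc 3: start y=0.000, vy=17.563 → t=3.581, apex=15.721, x_land=50.919, impact vy=-17.563
  bounce: vy ← 0.8·17.563 = 14.050
Arc 4: start y=0.000, vy=14.050 → t=2.864, apex=10.062, x_land=62.177, impact vy=-14.050
  bounce: vy ← 0.8·14.050 = 11.240
Arc 5: start y=0.000, vy=11.240 → t=2.292, apex=6.439, x_land=71.183, impact vy=-11.240
  bounce: vy ← 0.8·11.240 = 8.992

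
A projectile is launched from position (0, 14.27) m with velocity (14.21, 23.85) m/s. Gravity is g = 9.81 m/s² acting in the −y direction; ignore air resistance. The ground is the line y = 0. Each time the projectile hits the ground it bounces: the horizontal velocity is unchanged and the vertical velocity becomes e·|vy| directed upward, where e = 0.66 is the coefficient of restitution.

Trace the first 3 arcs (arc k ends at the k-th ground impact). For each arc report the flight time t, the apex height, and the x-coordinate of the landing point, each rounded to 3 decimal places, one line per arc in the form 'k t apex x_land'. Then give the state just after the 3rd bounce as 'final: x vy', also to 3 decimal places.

Arc 1: start y=14.270, vy=23.850 → t=5.401, apex=43.262, x_land=76.749, impact vy=-29.134
  bounce: vy ← 0.66·29.134 = 19.229
Arc 2: start y=0.000, vy=19.229 → t=3.920, apex=18.845, x_land=132.455, impact vy=-19.229
  bounce: vy ← 0.66·19.229 = 12.691
Arc 3: start y=0.000, vy=12.691 → t=2.587, apex=8.209, x_land=169.221, impact vy=-12.691
  bounce: vy ← 0.66·12.691 = 8.376

1 5.401 43.262 76.749
2 3.920 18.845 132.455
3 2.587 8.209 169.221
final: 169.221 8.376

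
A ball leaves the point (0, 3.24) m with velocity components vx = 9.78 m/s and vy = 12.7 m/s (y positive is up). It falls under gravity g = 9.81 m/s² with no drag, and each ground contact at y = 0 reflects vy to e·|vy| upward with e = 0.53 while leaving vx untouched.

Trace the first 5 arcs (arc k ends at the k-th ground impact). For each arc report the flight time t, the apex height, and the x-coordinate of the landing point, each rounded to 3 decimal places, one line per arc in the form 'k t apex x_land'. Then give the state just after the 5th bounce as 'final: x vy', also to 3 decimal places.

Arc 1: start y=3.240, vy=12.700 → t=2.823, apex=11.461, x_land=27.611, impact vy=-14.995
  bounce: vy ← 0.53·14.995 = 7.948
Arc 2: start y=0.000, vy=7.948 → t=1.620, apex=3.219, x_land=43.457, impact vy=-7.948
  bounce: vy ← 0.53·7.948 = 4.212
Arc 3: start y=0.000, vy=4.212 → t=0.859, apex=0.904, x_land=51.856, impact vy=-4.212
  bounce: vy ← 0.53·4.212 = 2.232
Arc 4: start y=0.000, vy=2.232 → t=0.455, apex=0.254, x_land=56.307, impact vy=-2.232
  bounce: vy ← 0.53·2.232 = 1.183
Arc 5: start y=0.000, vy=1.183 → t=0.241, apex=0.071, x_land=58.666, impact vy=-1.183
  bounce: vy ← 0.53·1.183 = 0.627

1 2.823 11.461 27.611
2 1.620 3.219 43.457
3 0.859 0.904 51.856
4 0.455 0.254 56.307
5 0.241 0.071 58.666
final: 58.666 0.627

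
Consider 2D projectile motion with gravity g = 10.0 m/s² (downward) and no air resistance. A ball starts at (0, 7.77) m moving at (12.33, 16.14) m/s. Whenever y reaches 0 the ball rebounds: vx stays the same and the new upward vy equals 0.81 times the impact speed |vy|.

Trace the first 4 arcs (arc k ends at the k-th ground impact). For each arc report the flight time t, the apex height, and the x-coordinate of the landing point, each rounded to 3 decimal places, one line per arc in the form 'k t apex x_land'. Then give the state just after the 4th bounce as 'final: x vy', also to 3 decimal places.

Arc 1: start y=7.770, vy=16.140 → t=3.653, apex=20.795, x_land=45.046, impact vy=-20.394
  bounce: vy ← 0.81·20.394 = 16.519
Arc 2: start y=0.000, vy=16.519 → t=3.304, apex=13.644, x_land=85.781, impact vy=-16.519
  bounce: vy ← 0.81·16.519 = 13.380
Arc 3: start y=0.000, vy=13.380 → t=2.676, apex=8.952, x_land=118.777, impact vy=-13.380
  bounce: vy ← 0.81·13.380 = 10.838
Arc 4: start y=0.000, vy=10.838 → t=2.168, apex=5.873, x_land=145.504, impact vy=-10.838
  bounce: vy ← 0.81·10.838 = 8.779

1 3.653 20.795 45.046
2 3.304 13.644 85.781
3 2.676 8.952 118.777
4 2.168 5.873 145.504
final: 145.504 8.779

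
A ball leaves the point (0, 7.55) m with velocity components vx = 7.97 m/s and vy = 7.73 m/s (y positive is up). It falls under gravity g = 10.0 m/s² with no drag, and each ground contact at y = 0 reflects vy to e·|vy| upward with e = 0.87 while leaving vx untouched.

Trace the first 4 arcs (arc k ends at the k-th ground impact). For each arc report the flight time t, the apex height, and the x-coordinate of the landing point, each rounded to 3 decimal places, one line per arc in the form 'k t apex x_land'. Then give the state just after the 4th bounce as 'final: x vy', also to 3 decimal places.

1 2.225 10.538 17.731
2 2.526 7.976 37.863
3 2.198 6.037 55.379
4 1.912 4.569 70.617
final: 70.617 8.317

Arc 1: start y=7.550, vy=7.730 → t=2.225, apex=10.538, x_land=17.731, impact vy=-14.517
  bounce: vy ← 0.87·14.517 = 12.630
Arc 2: start y=0.000, vy=12.630 → t=2.526, apex=7.976, x_land=37.863, impact vy=-12.630
  bounce: vy ← 0.87·12.630 = 10.988
Arc 3: start y=0.000, vy=10.988 → t=2.198, apex=6.037, x_land=55.379, impact vy=-10.988
  bounce: vy ← 0.87·10.988 = 9.560
Arc 4: start y=0.000, vy=9.560 → t=1.912, apex=4.569, x_land=70.617, impact vy=-9.560
  bounce: vy ← 0.87·9.560 = 8.317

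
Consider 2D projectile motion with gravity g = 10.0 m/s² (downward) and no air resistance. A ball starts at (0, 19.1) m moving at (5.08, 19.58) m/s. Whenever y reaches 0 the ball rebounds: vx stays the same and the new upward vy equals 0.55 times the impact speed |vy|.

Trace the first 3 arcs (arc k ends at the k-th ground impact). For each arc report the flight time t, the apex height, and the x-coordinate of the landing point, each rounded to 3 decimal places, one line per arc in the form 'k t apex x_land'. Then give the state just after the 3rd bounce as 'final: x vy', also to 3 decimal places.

Arc 1: start y=19.100, vy=19.580 → t=4.725, apex=38.269, x_land=24.001, impact vy=-27.665
  bounce: vy ← 0.55·27.665 = 15.216
Arc 2: start y=0.000, vy=15.216 → t=3.043, apex=11.576, x_land=39.460, impact vy=-15.216
  bounce: vy ← 0.55·15.216 = 8.369
Arc 3: start y=0.000, vy=8.369 → t=1.674, apex=3.502, x_land=47.963, impact vy=-8.369
  bounce: vy ← 0.55·8.369 = 4.603

1 4.725 38.269 24.001
2 3.043 11.576 39.460
3 1.674 3.502 47.963
final: 47.963 4.603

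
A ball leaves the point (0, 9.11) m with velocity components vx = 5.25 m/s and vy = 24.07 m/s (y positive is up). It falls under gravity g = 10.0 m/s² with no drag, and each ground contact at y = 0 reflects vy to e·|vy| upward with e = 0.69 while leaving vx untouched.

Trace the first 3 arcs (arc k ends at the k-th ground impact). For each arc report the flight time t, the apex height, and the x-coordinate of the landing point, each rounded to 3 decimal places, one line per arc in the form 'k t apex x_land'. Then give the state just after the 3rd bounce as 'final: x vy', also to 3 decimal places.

Arc 1: start y=9.110, vy=24.070 → t=5.167, apex=38.078, x_land=27.125, impact vy=-27.596
  bounce: vy ← 0.69·27.596 = 19.042
Arc 2: start y=0.000, vy=19.042 → t=3.808, apex=18.129, x_land=47.119, impact vy=-19.042
  bounce: vy ← 0.69·19.042 = 13.139
Arc 3: start y=0.000, vy=13.139 → t=2.628, apex=8.631, x_land=60.914, impact vy=-13.139
  bounce: vy ← 0.69·13.139 = 9.066

1 5.167 38.078 27.125
2 3.808 18.129 47.119
3 2.628 8.631 60.914
final: 60.914 9.066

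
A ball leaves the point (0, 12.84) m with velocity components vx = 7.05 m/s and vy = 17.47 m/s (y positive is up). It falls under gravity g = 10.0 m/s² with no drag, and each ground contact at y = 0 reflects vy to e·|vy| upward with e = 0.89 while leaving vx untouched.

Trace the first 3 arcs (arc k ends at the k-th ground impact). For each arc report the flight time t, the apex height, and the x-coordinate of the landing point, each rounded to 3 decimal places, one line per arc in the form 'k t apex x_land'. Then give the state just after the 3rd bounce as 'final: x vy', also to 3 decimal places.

1 4.118 28.100 29.029
2 4.220 22.258 58.779
3 3.756 17.631 85.256
final: 85.256 16.712

Arc 1: start y=12.840, vy=17.470 → t=4.118, apex=28.100, x_land=29.029, impact vy=-23.707
  bounce: vy ← 0.89·23.707 = 21.099
Arc 2: start y=0.000, vy=21.099 → t=4.220, apex=22.258, x_land=58.779, impact vy=-21.099
  bounce: vy ← 0.89·21.099 = 18.778
Arc 3: start y=0.000, vy=18.778 → t=3.756, apex=17.631, x_land=85.256, impact vy=-18.778
  bounce: vy ← 0.89·18.778 = 16.712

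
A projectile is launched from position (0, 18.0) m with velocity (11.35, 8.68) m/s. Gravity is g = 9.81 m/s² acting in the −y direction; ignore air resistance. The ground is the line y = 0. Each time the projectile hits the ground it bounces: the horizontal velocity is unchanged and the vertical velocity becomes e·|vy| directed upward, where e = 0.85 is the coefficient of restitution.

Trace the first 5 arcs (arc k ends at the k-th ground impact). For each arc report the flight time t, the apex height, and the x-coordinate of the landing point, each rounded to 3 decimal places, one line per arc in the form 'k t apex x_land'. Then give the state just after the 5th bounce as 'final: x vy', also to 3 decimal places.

1 2.995 21.840 33.992
2 3.587 15.779 74.707
3 3.049 11.401 109.315
4 2.592 8.237 138.731
5 2.203 5.951 163.735
final: 163.735 9.185

Arc 1: start y=18.000, vy=8.680 → t=2.995, apex=21.840, x_land=33.992, impact vy=-20.700
  bounce: vy ← 0.85·20.700 = 17.595
Arc 2: start y=0.000, vy=17.595 → t=3.587, apex=15.779, x_land=74.707, impact vy=-17.595
  bounce: vy ← 0.85·17.595 = 14.956
Arc 3: start y=0.000, vy=14.956 → t=3.049, apex=11.401, x_land=109.315, impact vy=-14.956
  bounce: vy ← 0.85·14.956 = 12.713
Arc 4: start y=0.000, vy=12.713 → t=2.592, apex=8.237, x_land=138.731, impact vy=-12.713
  bounce: vy ← 0.85·12.713 = 10.806
Arc 5: start y=0.000, vy=10.806 → t=2.203, apex=5.951, x_land=163.735, impact vy=-10.806
  bounce: vy ← 0.85·10.806 = 9.185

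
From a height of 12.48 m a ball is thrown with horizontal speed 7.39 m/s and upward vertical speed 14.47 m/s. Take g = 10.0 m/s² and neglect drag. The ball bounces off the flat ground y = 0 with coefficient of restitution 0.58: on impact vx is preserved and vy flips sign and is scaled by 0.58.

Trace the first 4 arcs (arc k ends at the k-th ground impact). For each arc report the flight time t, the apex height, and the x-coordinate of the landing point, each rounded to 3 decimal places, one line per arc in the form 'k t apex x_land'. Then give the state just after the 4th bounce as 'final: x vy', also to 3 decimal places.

Arc 1: start y=12.480, vy=14.470 → t=3.589, apex=22.949, x_land=26.526, impact vy=-21.424
  bounce: vy ← 0.58·21.424 = 12.426
Arc 2: start y=0.000, vy=12.426 → t=2.485, apex=7.720, x_land=44.891, impact vy=-12.426
  bounce: vy ← 0.58·12.426 = 7.207
Arc 3: start y=0.000, vy=7.207 → t=1.441, apex=2.597, x_land=55.543, impact vy=-7.207
  bounce: vy ← 0.58·7.207 = 4.180
Arc 4: start y=0.000, vy=4.180 → t=0.836, apex=0.874, x_land=61.721, impact vy=-4.180
  bounce: vy ← 0.58·4.180 = 2.424

1 3.589 22.949 26.526
2 2.485 7.720 44.891
3 1.441 2.597 55.543
4 0.836 0.874 61.721
final: 61.721 2.424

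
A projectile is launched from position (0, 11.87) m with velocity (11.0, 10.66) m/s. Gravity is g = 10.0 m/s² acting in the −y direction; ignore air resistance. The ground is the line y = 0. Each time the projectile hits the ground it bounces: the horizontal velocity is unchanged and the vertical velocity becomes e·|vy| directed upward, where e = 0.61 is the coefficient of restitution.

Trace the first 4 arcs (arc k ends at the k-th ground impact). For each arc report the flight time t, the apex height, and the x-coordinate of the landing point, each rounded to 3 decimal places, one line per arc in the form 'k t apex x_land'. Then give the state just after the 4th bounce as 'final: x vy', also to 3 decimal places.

1 2.940 17.552 32.336
2 2.286 6.531 57.479
3 1.394 2.430 72.817
4 0.851 0.904 82.173
final: 82.173 2.594

Arc 1: start y=11.870, vy=10.660 → t=2.940, apex=17.552, x_land=32.336, impact vy=-18.736
  bounce: vy ← 0.61·18.736 = 11.429
Arc 2: start y=0.000, vy=11.429 → t=2.286, apex=6.531, x_land=57.479, impact vy=-11.429
  bounce: vy ← 0.61·11.429 = 6.972
Arc 3: start y=0.000, vy=6.972 → t=1.394, apex=2.430, x_land=72.817, impact vy=-6.972
  bounce: vy ← 0.61·6.972 = 4.253
Arc 4: start y=0.000, vy=4.253 → t=0.851, apex=0.904, x_land=82.173, impact vy=-4.253
  bounce: vy ← 0.61·4.253 = 2.594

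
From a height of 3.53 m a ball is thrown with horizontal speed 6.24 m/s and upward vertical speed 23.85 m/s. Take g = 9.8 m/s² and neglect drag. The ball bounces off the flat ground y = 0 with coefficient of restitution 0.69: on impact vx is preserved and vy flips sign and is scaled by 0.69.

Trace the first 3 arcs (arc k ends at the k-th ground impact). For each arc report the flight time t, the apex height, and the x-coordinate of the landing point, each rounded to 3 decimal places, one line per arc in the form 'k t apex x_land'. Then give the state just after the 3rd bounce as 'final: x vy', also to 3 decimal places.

1 5.011 32.552 31.269
2 3.557 15.498 53.464
3 2.454 7.379 68.779
final: 68.779 8.298

Arc 1: start y=3.530, vy=23.850 → t=5.011, apex=32.552, x_land=31.269, impact vy=-25.259
  bounce: vy ← 0.69·25.259 = 17.429
Arc 2: start y=0.000, vy=17.429 → t=3.557, apex=15.498, x_land=53.464, impact vy=-17.429
  bounce: vy ← 0.69·17.429 = 12.026
Arc 3: start y=0.000, vy=12.026 → t=2.454, apex=7.379, x_land=68.779, impact vy=-12.026
  bounce: vy ← 0.69·12.026 = 8.298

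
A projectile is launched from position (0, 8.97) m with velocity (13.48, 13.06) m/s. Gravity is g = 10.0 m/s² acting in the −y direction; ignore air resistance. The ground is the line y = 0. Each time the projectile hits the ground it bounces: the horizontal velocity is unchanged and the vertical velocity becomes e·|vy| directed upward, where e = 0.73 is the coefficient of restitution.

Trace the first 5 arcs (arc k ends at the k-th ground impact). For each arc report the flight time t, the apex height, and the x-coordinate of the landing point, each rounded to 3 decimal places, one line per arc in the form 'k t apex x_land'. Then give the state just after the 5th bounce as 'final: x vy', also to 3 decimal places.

1 3.177 17.498 42.822
2 2.731 9.325 79.640
3 1.994 4.969 106.517
4 1.455 2.648 126.137
5 1.063 1.411 140.459
final: 140.459 3.878

Arc 1: start y=8.970, vy=13.060 → t=3.177, apex=17.498, x_land=42.822, impact vy=-18.707
  bounce: vy ← 0.73·18.707 = 13.656
Arc 2: start y=0.000, vy=13.656 → t=2.731, apex=9.325, x_land=79.640, impact vy=-13.656
  bounce: vy ← 0.73·13.656 = 9.969
Arc 3: start y=0.000, vy=9.969 → t=1.994, apex=4.969, x_land=106.517, impact vy=-9.969
  bounce: vy ← 0.73·9.969 = 7.277
Arc 4: start y=0.000, vy=7.277 → t=1.455, apex=2.648, x_land=126.137, impact vy=-7.277
  bounce: vy ← 0.73·7.277 = 5.313
Arc 5: start y=0.000, vy=5.313 → t=1.063, apex=1.411, x_land=140.459, impact vy=-5.313
  bounce: vy ← 0.73·5.313 = 3.878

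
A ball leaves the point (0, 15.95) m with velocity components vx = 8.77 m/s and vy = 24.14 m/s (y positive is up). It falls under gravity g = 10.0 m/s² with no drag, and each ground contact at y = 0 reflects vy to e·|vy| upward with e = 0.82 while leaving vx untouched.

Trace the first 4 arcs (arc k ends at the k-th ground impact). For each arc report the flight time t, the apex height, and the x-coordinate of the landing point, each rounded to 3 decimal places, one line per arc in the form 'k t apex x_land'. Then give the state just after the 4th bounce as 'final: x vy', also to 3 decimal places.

1 5.417 45.087 47.506
2 4.925 30.316 90.696
3 4.038 20.385 126.112
4 3.311 13.707 155.153
final: 155.153 13.577

Arc 1: start y=15.950, vy=24.140 → t=5.417, apex=45.087, x_land=47.506, impact vy=-30.029
  bounce: vy ← 0.82·30.029 = 24.624
Arc 2: start y=0.000, vy=24.624 → t=4.925, apex=30.316, x_land=90.696, impact vy=-24.624
  bounce: vy ← 0.82·24.624 = 20.191
Arc 3: start y=0.000, vy=20.191 → t=4.038, apex=20.385, x_land=126.112, impact vy=-20.191
  bounce: vy ← 0.82·20.191 = 16.557
Arc 4: start y=0.000, vy=16.557 → t=3.311, apex=13.707, x_land=155.153, impact vy=-16.557
  bounce: vy ← 0.82·16.557 = 13.577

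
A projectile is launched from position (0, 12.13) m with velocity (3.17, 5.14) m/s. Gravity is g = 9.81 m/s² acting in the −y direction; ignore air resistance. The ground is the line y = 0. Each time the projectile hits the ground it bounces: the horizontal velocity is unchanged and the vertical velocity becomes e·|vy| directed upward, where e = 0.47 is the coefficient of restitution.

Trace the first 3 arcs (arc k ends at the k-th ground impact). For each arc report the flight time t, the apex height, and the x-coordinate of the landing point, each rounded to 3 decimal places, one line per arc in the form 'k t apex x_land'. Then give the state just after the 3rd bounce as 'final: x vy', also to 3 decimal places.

Arc 1: start y=12.130, vy=5.140 → t=2.182, apex=13.477, x_land=6.915, impact vy=-16.261
  bounce: vy ← 0.47·16.261 = 7.643
Arc 2: start y=0.000, vy=7.643 → t=1.558, apex=2.977, x_land=11.855, impact vy=-7.643
  bounce: vy ← 0.47·7.643 = 3.592
Arc 3: start y=0.000, vy=3.592 → t=0.732, apex=0.658, x_land=14.176, impact vy=-3.592
  bounce: vy ← 0.47·3.592 = 1.688

1 2.182 13.477 6.915
2 1.558 2.977 11.855
3 0.732 0.658 14.176
final: 14.176 1.688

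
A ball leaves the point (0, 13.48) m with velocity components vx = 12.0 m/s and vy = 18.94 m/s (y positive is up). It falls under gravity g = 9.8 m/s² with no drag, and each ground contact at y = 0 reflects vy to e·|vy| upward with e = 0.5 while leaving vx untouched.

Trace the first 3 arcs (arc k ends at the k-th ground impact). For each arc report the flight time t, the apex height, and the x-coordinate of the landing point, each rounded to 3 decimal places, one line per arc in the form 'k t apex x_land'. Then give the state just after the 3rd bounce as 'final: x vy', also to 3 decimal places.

1 4.479 31.782 53.753
2 2.547 7.946 84.315
3 1.273 1.986 99.596
final: 99.596 3.120

Arc 1: start y=13.480, vy=18.940 → t=4.479, apex=31.782, x_land=53.753, impact vy=-24.959
  bounce: vy ← 0.5·24.959 = 12.479
Arc 2: start y=0.000, vy=12.479 → t=2.547, apex=7.946, x_land=84.315, impact vy=-12.479
  bounce: vy ← 0.5·12.479 = 6.240
Arc 3: start y=0.000, vy=6.240 → t=1.273, apex=1.986, x_land=99.596, impact vy=-6.240
  bounce: vy ← 0.5·6.240 = 3.120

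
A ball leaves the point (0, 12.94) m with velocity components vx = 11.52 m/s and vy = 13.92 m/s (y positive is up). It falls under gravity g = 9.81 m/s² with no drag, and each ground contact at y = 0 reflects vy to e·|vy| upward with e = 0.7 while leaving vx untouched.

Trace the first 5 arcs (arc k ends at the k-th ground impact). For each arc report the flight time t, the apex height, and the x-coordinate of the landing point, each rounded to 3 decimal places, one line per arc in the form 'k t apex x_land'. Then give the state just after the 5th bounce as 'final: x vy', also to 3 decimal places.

Arc 1: start y=12.940, vy=13.920 → t=3.576, apex=22.816, x_land=41.192, impact vy=-21.158
  bounce: vy ← 0.7·21.158 = 14.810
Arc 2: start y=0.000, vy=14.810 → t=3.019, apex=11.180, x_land=75.976, impact vy=-14.810
  bounce: vy ← 0.7·14.810 = 10.367
Arc 3: start y=0.000, vy=10.367 → t=2.114, apex=5.478, x_land=100.325, impact vy=-10.367
  bounce: vy ← 0.7·10.367 = 7.257
Arc 4: start y=0.000, vy=7.257 → t=1.480, apex=2.684, x_land=117.369, impact vy=-7.257
  bounce: vy ← 0.7·7.257 = 5.080
Arc 5: start y=0.000, vy=5.080 → t=1.036, apex=1.315, x_land=129.300, impact vy=-5.080
  bounce: vy ← 0.7·5.080 = 3.556

1 3.576 22.816 41.192
2 3.019 11.180 75.976
3 2.114 5.478 100.325
4 1.480 2.684 117.369
5 1.036 1.315 129.300
final: 129.300 3.556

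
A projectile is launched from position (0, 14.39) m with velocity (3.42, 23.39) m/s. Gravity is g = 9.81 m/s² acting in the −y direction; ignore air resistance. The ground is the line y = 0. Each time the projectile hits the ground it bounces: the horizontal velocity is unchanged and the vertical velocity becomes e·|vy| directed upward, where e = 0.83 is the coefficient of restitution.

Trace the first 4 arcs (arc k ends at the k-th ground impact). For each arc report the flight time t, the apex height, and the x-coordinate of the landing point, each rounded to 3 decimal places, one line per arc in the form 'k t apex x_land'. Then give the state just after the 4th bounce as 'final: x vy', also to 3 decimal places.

1 5.320 42.274 18.195
2 4.873 29.123 34.861
3 4.045 20.063 48.695
4 3.357 13.821 60.177
final: 60.177 13.668

Arc 1: start y=14.390, vy=23.390 → t=5.320, apex=42.274, x_land=18.195, impact vy=-28.800
  bounce: vy ← 0.83·28.800 = 23.904
Arc 2: start y=0.000, vy=23.904 → t=4.873, apex=29.123, x_land=34.861, impact vy=-23.904
  bounce: vy ← 0.83·23.904 = 19.840
Arc 3: start y=0.000, vy=19.840 → t=4.045, apex=20.063, x_land=48.695, impact vy=-19.840
  bounce: vy ← 0.83·19.840 = 16.467
Arc 4: start y=0.000, vy=16.467 → t=3.357, apex=13.821, x_land=60.177, impact vy=-16.467
  bounce: vy ← 0.83·16.467 = 13.668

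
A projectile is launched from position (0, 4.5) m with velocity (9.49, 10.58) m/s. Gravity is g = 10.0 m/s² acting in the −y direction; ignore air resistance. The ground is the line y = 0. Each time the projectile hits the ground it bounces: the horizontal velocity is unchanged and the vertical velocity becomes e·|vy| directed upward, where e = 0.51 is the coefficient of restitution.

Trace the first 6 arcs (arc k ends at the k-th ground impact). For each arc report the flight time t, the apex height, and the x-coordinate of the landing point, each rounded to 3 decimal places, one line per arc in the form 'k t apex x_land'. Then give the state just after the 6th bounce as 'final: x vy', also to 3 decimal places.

Arc 1: start y=4.500, vy=10.580 → t=2.479, apex=10.097, x_land=23.526, impact vy=-14.210
  bounce: vy ← 0.51·14.210 = 7.247
Arc 2: start y=0.000, vy=7.247 → t=1.449, apex=2.626, x_land=37.282, impact vy=-7.247
  bounce: vy ← 0.51·7.247 = 3.696
Arc 3: start y=0.000, vy=3.696 → t=0.739, apex=0.683, x_land=44.297, impact vy=-3.696
  bounce: vy ← 0.51·3.696 = 1.885
Arc 4: start y=0.000, vy=1.885 → t=0.377, apex=0.178, x_land=47.875, impact vy=-1.885
  bounce: vy ← 0.51·1.885 = 0.961
Arc 5: start y=0.000, vy=0.961 → t=0.192, apex=0.046, x_land=49.699, impact vy=-0.961
  bounce: vy ← 0.51·0.961 = 0.490
Arc 6: start y=0.000, vy=0.490 → t=0.098, apex=0.012, x_land=50.630, impact vy=-0.490
  bounce: vy ← 0.51·0.490 = 0.250

1 2.479 10.097 23.526
2 1.449 2.626 37.282
3 0.739 0.683 44.297
4 0.377 0.178 47.875
5 0.192 0.046 49.699
6 0.098 0.012 50.630
final: 50.630 0.250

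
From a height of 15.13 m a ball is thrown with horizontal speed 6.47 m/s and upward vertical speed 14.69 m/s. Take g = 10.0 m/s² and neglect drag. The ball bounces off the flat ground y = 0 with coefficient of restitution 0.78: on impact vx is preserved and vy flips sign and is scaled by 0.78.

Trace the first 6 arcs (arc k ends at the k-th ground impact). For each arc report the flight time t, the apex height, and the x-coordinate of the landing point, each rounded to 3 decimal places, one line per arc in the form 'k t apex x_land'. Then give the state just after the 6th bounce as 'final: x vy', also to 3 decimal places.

1 3.746 25.920 24.236
2 3.552 15.770 47.216
3 2.770 9.594 65.141
4 2.161 5.837 79.122
5 1.686 3.551 90.028
6 1.315 2.161 98.534
final: 98.534 5.127

Arc 1: start y=15.130, vy=14.690 → t=3.746, apex=25.920, x_land=24.236, impact vy=-22.768
  bounce: vy ← 0.78·22.768 = 17.759
Arc 2: start y=0.000, vy=17.759 → t=3.552, apex=15.770, x_land=47.216, impact vy=-17.759
  bounce: vy ← 0.78·17.759 = 13.852
Arc 3: start y=0.000, vy=13.852 → t=2.770, apex=9.594, x_land=65.141, impact vy=-13.852
  bounce: vy ← 0.78·13.852 = 10.805
Arc 4: start y=0.000, vy=10.805 → t=2.161, apex=5.837, x_land=79.122, impact vy=-10.805
  bounce: vy ← 0.78·10.805 = 8.428
Arc 5: start y=0.000, vy=8.428 → t=1.686, apex=3.551, x_land=90.028, impact vy=-8.428
  bounce: vy ← 0.78·8.428 = 6.574
Arc 6: start y=0.000, vy=6.574 → t=1.315, apex=2.161, x_land=98.534, impact vy=-6.574
  bounce: vy ← 0.78·6.574 = 5.127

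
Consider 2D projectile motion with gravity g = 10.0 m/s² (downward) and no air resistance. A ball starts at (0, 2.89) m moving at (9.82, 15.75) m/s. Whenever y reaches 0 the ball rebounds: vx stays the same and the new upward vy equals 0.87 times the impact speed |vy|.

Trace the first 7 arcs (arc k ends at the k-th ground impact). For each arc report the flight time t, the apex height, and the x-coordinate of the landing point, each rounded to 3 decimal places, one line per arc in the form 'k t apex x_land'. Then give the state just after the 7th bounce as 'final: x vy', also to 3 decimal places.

1 3.324 15.293 32.641
2 3.043 11.575 62.524
3 2.647 8.761 88.522
4 2.303 6.631 111.140
5 2.004 5.019 130.818
6 1.743 3.799 147.938
7 1.517 2.876 162.832
final: 162.832 6.598

Arc 1: start y=2.890, vy=15.750 → t=3.324, apex=15.293, x_land=32.641, impact vy=-17.489
  bounce: vy ← 0.87·17.489 = 15.215
Arc 2: start y=0.000, vy=15.215 → t=3.043, apex=11.575, x_land=62.524, impact vy=-15.215
  bounce: vy ← 0.87·15.215 = 13.237
Arc 3: start y=0.000, vy=13.237 → t=2.647, apex=8.761, x_land=88.522, impact vy=-13.237
  bounce: vy ← 0.87·13.237 = 11.517
Arc 4: start y=0.000, vy=11.517 → t=2.303, apex=6.631, x_land=111.140, impact vy=-11.517
  bounce: vy ← 0.87·11.517 = 10.019
Arc 5: start y=0.000, vy=10.019 → t=2.004, apex=5.019, x_land=130.818, impact vy=-10.019
  bounce: vy ← 0.87·10.019 = 8.717
Arc 6: start y=0.000, vy=8.717 → t=1.743, apex=3.799, x_land=147.938, impact vy=-8.717
  bounce: vy ← 0.87·8.717 = 7.584
Arc 7: start y=0.000, vy=7.584 → t=1.517, apex=2.876, x_land=162.832, impact vy=-7.584
  bounce: vy ← 0.87·7.584 = 6.598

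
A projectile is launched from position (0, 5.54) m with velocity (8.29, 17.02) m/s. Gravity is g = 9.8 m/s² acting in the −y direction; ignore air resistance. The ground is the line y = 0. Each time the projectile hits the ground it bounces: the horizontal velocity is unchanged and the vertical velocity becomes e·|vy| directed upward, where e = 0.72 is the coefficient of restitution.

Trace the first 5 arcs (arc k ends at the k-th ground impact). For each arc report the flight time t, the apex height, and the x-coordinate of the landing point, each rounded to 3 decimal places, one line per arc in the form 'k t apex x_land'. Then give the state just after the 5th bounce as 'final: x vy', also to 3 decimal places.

Arc 1: start y=5.540, vy=17.020 → t=3.773, apex=20.320, x_land=31.279, impact vy=-19.957
  bounce: vy ← 0.72·19.957 = 14.369
Arc 2: start y=0.000, vy=14.369 → t=2.932, apex=10.534, x_land=55.589, impact vy=-14.369
  bounce: vy ← 0.72·14.369 = 10.345
Arc 3: start y=0.000, vy=10.345 → t=2.111, apex=5.461, x_land=73.092, impact vy=-10.345
  bounce: vy ← 0.72·10.345 = 7.449
Arc 4: start y=0.000, vy=7.449 → t=1.520, apex=2.831, x_land=85.694, impact vy=-7.449
  bounce: vy ← 0.72·7.449 = 5.363
Arc 5: start y=0.000, vy=5.363 → t=1.095, apex=1.467, x_land=94.767, impact vy=-5.363
  bounce: vy ← 0.72·5.363 = 3.861

1 3.773 20.320 31.279
2 2.932 10.534 55.589
3 2.111 5.461 73.092
4 1.520 2.831 85.694
5 1.095 1.467 94.767
final: 94.767 3.861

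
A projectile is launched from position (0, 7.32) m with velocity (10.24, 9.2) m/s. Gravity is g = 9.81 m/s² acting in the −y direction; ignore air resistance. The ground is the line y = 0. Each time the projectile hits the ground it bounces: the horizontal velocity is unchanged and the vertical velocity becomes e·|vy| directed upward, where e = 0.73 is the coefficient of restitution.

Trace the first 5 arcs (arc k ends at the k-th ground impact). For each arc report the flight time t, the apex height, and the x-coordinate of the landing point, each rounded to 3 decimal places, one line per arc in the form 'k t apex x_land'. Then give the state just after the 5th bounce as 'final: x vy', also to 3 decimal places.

Arc 1: start y=7.320, vy=9.200 → t=2.478, apex=11.634, x_land=25.374, impact vy=-15.108
  bounce: vy ← 0.73·15.108 = 11.029
Arc 2: start y=0.000, vy=11.029 → t=2.249, apex=6.200, x_land=48.399, impact vy=-11.029
  bounce: vy ← 0.73·11.029 = 8.051
Arc 3: start y=0.000, vy=8.051 → t=1.641, apex=3.304, x_land=65.207, impact vy=-8.051
  bounce: vy ← 0.73·8.051 = 5.877
Arc 4: start y=0.000, vy=5.877 → t=1.198, apex=1.761, x_land=77.477, impact vy=-5.877
  bounce: vy ← 0.73·5.877 = 4.290
Arc 5: start y=0.000, vy=4.290 → t=0.875, apex=0.938, x_land=86.434, impact vy=-4.290
  bounce: vy ← 0.73·4.290 = 3.132

1 2.478 11.634 25.374
2 2.249 6.200 48.399
3 1.641 3.304 65.207
4 1.198 1.761 77.477
5 0.875 0.938 86.434
final: 86.434 3.132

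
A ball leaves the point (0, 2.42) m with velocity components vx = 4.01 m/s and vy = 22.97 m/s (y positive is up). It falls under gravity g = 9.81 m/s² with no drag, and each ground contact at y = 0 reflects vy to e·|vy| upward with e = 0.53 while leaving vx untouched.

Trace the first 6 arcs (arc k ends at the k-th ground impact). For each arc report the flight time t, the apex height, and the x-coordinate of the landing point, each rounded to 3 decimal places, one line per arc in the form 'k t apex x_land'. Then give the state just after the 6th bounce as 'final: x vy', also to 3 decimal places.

Arc 1: start y=2.420, vy=22.970 → t=4.786, apex=29.312, x_land=19.192, impact vy=-23.981
  bounce: vy ← 0.53·23.981 = 12.710
Arc 2: start y=0.000, vy=12.710 → t=2.591, apex=8.234, x_land=29.583, impact vy=-12.710
  bounce: vy ← 0.53·12.710 = 6.736
Arc 3: start y=0.000, vy=6.736 → t=1.373, apex=2.313, x_land=35.090, impact vy=-6.736
  bounce: vy ← 0.53·6.736 = 3.570
Arc 4: start y=0.000, vy=3.570 → t=0.728, apex=0.650, x_land=38.009, impact vy=-3.570
  bounce: vy ← 0.53·3.570 = 1.892
Arc 5: start y=0.000, vy=1.892 → t=0.386, apex=0.182, x_land=39.556, impact vy=-1.892
  bounce: vy ← 0.53·1.892 = 1.003
Arc 6: start y=0.000, vy=1.003 → t=0.204, apex=0.051, x_land=40.376, impact vy=-1.003
  bounce: vy ← 0.53·1.003 = 0.532

1 4.786 29.312 19.192
2 2.591 8.234 29.583
3 1.373 2.313 35.090
4 0.728 0.650 38.009
5 0.386 0.182 39.556
6 0.204 0.051 40.376
final: 40.376 0.532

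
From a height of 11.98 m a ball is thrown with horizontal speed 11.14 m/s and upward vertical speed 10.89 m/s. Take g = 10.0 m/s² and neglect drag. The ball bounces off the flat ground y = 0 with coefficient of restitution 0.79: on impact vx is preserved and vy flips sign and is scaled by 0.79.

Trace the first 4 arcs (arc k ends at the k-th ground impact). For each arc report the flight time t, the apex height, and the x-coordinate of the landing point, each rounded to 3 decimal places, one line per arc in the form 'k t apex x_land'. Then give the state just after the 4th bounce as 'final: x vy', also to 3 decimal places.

1 2.982 17.910 33.215
2 2.990 11.177 66.527
3 2.362 6.976 92.843
4 1.866 4.354 113.633
final: 113.633 7.372

Arc 1: start y=11.980, vy=10.890 → t=2.982, apex=17.910, x_land=33.215, impact vy=-18.926
  bounce: vy ← 0.79·18.926 = 14.952
Arc 2: start y=0.000, vy=14.952 → t=2.990, apex=11.177, x_land=66.527, impact vy=-14.952
  bounce: vy ← 0.79·14.952 = 11.812
Arc 3: start y=0.000, vy=11.812 → t=2.362, apex=6.976, x_land=92.843, impact vy=-11.812
  bounce: vy ← 0.79·11.812 = 9.331
Arc 4: start y=0.000, vy=9.331 → t=1.866, apex=4.354, x_land=113.633, impact vy=-9.331
  bounce: vy ← 0.79·9.331 = 7.372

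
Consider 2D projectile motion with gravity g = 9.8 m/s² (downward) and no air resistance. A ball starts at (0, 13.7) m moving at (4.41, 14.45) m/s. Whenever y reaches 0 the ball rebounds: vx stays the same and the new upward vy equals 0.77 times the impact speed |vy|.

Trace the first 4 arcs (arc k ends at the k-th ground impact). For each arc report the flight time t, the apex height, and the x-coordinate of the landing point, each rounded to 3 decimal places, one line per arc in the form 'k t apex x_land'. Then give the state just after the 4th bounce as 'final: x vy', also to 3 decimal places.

1 3.704 24.353 16.334
2 3.433 14.439 31.474
3 2.644 8.561 43.133
4 2.036 5.076 52.109
final: 52.109 7.680

Arc 1: start y=13.700, vy=14.450 → t=3.704, apex=24.353, x_land=16.334, impact vy=-21.848
  bounce: vy ← 0.77·21.848 = 16.823
Arc 2: start y=0.000, vy=16.823 → t=3.433, apex=14.439, x_land=31.474, impact vy=-16.823
  bounce: vy ← 0.77·16.823 = 12.954
Arc 3: start y=0.000, vy=12.954 → t=2.644, apex=8.561, x_land=43.133, impact vy=-12.954
  bounce: vy ← 0.77·12.954 = 9.974
Arc 4: start y=0.000, vy=9.974 → t=2.036, apex=5.076, x_land=52.109, impact vy=-9.974
  bounce: vy ← 0.77·9.974 = 7.680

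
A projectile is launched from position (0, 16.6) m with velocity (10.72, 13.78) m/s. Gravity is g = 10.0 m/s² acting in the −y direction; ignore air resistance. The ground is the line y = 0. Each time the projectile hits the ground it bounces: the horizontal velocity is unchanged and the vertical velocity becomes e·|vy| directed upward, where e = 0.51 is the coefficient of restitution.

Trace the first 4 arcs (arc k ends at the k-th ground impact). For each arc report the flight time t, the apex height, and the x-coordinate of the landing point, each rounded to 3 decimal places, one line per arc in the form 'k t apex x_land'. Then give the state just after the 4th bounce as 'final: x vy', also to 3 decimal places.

Arc 1: start y=16.600, vy=13.780 → t=3.662, apex=26.094, x_land=39.262, impact vy=-22.845
  bounce: vy ← 0.51·22.845 = 11.651
Arc 2: start y=0.000, vy=11.651 → t=2.330, apex=6.787, x_land=64.241, impact vy=-11.651
  bounce: vy ← 0.51·11.651 = 5.942
Arc 3: start y=0.000, vy=5.942 → t=1.188, apex=1.765, x_land=76.981, impact vy=-5.942
  bounce: vy ← 0.51·5.942 = 3.030
Arc 4: start y=0.000, vy=3.030 → t=0.606, apex=0.459, x_land=83.478, impact vy=-3.030
  bounce: vy ← 0.51·3.030 = 1.546

1 3.662 26.094 39.262
2 2.330 6.787 64.241
3 1.188 1.765 76.981
4 0.606 0.459 83.478
final: 83.478 1.546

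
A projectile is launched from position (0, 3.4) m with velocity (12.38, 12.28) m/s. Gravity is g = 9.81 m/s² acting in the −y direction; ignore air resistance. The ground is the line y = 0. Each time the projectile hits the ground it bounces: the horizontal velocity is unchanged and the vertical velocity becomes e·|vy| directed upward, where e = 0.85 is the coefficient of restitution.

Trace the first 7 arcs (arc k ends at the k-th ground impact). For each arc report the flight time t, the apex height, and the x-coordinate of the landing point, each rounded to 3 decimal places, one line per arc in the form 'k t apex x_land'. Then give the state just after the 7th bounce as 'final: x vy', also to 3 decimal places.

Arc 1: start y=3.400, vy=12.280 → t=2.755, apex=11.086, x_land=34.109, impact vy=-14.748
  bounce: vy ← 0.85·14.748 = 12.536
Arc 2: start y=0.000, vy=12.536 → t=2.556, apex=8.010, x_land=65.749, impact vy=-12.536
  bounce: vy ← 0.85·12.536 = 10.656
Arc 3: start y=0.000, vy=10.656 → t=2.172, apex=5.787, x_land=92.643, impact vy=-10.656
  bounce: vy ← 0.85·10.656 = 9.057
Arc 4: start y=0.000, vy=9.057 → t=1.847, apex=4.181, x_land=115.503, impact vy=-9.057
  bounce: vy ← 0.85·9.057 = 7.699
Arc 5: start y=0.000, vy=7.699 → t=1.570, apex=3.021, x_land=134.934, impact vy=-7.699
  bounce: vy ← 0.85·7.699 = 6.544
Arc 6: start y=0.000, vy=6.544 → t=1.334, apex=2.183, x_land=151.450, impact vy=-6.544
  bounce: vy ← 0.85·6.544 = 5.562
Arc 7: start y=0.000, vy=5.562 → t=1.134, apex=1.577, x_land=165.489, impact vy=-5.562
  bounce: vy ← 0.85·5.562 = 4.728

1 2.755 11.086 34.109
2 2.556 8.010 65.749
3 2.172 5.787 92.643
4 1.847 4.181 115.503
5 1.570 3.021 134.934
6 1.334 2.183 151.450
7 1.134 1.577 165.489
final: 165.489 4.728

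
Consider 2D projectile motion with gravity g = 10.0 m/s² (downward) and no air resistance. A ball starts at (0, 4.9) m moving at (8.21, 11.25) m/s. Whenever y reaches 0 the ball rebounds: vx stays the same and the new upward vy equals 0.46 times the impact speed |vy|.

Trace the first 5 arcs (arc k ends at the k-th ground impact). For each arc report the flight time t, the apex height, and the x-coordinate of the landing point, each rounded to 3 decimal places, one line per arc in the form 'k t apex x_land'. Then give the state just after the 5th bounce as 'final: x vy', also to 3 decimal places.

1 2.624 11.228 21.539
2 1.379 2.376 32.858
3 0.634 0.503 38.065
4 0.292 0.106 40.460
5 0.134 0.023 41.561
final: 41.561 0.309

Arc 1: start y=4.900, vy=11.250 → t=2.624, apex=11.228, x_land=21.539, impact vy=-14.985
  bounce: vy ← 0.46·14.985 = 6.893
Arc 2: start y=0.000, vy=6.893 → t=1.379, apex=2.376, x_land=32.858, impact vy=-6.893
  bounce: vy ← 0.46·6.893 = 3.171
Arc 3: start y=0.000, vy=3.171 → t=0.634, apex=0.503, x_land=38.065, impact vy=-3.171
  bounce: vy ← 0.46·3.171 = 1.459
Arc 4: start y=0.000, vy=1.459 → t=0.292, apex=0.106, x_land=40.460, impact vy=-1.459
  bounce: vy ← 0.46·1.459 = 0.671
Arc 5: start y=0.000, vy=0.671 → t=0.134, apex=0.023, x_land=41.561, impact vy=-0.671
  bounce: vy ← 0.46·0.671 = 0.309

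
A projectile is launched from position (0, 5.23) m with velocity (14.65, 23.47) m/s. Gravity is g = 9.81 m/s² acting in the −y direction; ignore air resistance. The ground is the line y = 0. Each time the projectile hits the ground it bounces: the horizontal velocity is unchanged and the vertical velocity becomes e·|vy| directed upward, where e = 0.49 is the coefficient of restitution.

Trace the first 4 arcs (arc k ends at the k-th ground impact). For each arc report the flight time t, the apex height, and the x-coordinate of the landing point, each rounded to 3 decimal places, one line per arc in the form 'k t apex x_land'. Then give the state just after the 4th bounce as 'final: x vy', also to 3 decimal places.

Arc 1: start y=5.230, vy=23.470 → t=4.998, apex=33.305, x_land=73.224, impact vy=-25.563
  bounce: vy ← 0.49·25.563 = 12.526
Arc 2: start y=0.000, vy=12.526 → t=2.554, apex=7.997, x_land=110.635, impact vy=-12.526
  bounce: vy ← 0.49·12.526 = 6.138
Arc 3: start y=0.000, vy=6.138 → t=1.251, apex=1.920, x_land=128.967, impact vy=-6.138
  bounce: vy ← 0.49·6.138 = 3.007
Arc 4: start y=0.000, vy=3.007 → t=0.613, apex=0.461, x_land=137.949, impact vy=-3.007
  bounce: vy ← 0.49·3.007 = 1.474

1 4.998 33.305 73.224
2 2.554 7.997 110.635
3 1.251 1.920 128.967
4 0.613 0.461 137.949
final: 137.949 1.474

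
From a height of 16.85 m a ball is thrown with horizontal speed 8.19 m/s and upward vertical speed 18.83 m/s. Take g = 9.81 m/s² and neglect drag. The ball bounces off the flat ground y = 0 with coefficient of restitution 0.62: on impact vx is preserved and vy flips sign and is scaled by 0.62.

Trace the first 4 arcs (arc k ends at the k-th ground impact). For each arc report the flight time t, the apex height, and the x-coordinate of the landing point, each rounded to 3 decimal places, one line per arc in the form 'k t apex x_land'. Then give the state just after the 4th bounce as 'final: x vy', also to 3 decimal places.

Arc 1: start y=16.850, vy=18.830 → t=4.588, apex=34.922, x_land=37.574, impact vy=-26.176
  bounce: vy ← 0.62·26.176 = 16.229
Arc 2: start y=0.000, vy=16.229 → t=3.309, apex=13.424, x_land=64.671, impact vy=-16.229
  bounce: vy ← 0.62·16.229 = 10.062
Arc 3: start y=0.000, vy=10.062 → t=2.051, apex=5.160, x_land=81.472, impact vy=-10.062
  bounce: vy ← 0.62·10.062 = 6.238
Arc 4: start y=0.000, vy=6.238 → t=1.272, apex=1.984, x_land=91.888, impact vy=-6.238
  bounce: vy ← 0.62·6.238 = 3.868

1 4.588 34.922 37.574
2 3.309 13.424 64.671
3 2.051 5.160 81.472
4 1.272 1.984 91.888
final: 91.888 3.868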